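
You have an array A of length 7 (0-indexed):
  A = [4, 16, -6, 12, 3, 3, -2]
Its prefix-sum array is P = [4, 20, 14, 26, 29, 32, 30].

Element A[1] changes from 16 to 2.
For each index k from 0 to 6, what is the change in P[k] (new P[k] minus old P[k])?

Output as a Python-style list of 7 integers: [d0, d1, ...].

Element change: A[1] 16 -> 2, delta = -14
For k < 1: P[k] unchanged, delta_P[k] = 0
For k >= 1: P[k] shifts by exactly -14
Delta array: [0, -14, -14, -14, -14, -14, -14]

Answer: [0, -14, -14, -14, -14, -14, -14]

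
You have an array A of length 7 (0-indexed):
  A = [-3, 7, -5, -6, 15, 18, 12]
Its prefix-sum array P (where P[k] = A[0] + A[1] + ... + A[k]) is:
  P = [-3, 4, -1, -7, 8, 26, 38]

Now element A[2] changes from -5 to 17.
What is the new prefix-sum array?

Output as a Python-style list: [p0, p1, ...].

Change: A[2] -5 -> 17, delta = 22
P[k] for k < 2: unchanged (A[2] not included)
P[k] for k >= 2: shift by delta = 22
  P[0] = -3 + 0 = -3
  P[1] = 4 + 0 = 4
  P[2] = -1 + 22 = 21
  P[3] = -7 + 22 = 15
  P[4] = 8 + 22 = 30
  P[5] = 26 + 22 = 48
  P[6] = 38 + 22 = 60

Answer: [-3, 4, 21, 15, 30, 48, 60]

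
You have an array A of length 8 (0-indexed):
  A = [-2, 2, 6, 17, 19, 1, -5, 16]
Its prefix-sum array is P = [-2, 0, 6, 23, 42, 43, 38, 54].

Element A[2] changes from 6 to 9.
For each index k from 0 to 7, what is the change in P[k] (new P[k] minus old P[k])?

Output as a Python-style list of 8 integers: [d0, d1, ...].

Element change: A[2] 6 -> 9, delta = 3
For k < 2: P[k] unchanged, delta_P[k] = 0
For k >= 2: P[k] shifts by exactly 3
Delta array: [0, 0, 3, 3, 3, 3, 3, 3]

Answer: [0, 0, 3, 3, 3, 3, 3, 3]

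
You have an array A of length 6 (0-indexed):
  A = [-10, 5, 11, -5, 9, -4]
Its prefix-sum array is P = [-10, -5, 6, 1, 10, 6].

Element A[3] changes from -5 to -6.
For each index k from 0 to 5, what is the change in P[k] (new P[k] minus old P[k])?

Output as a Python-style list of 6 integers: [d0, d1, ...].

Answer: [0, 0, 0, -1, -1, -1]

Derivation:
Element change: A[3] -5 -> -6, delta = -1
For k < 3: P[k] unchanged, delta_P[k] = 0
For k >= 3: P[k] shifts by exactly -1
Delta array: [0, 0, 0, -1, -1, -1]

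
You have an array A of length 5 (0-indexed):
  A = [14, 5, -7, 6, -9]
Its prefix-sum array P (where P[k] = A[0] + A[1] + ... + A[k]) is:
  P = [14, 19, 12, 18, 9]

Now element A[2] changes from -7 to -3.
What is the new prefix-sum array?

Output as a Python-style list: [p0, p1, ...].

Answer: [14, 19, 16, 22, 13]

Derivation:
Change: A[2] -7 -> -3, delta = 4
P[k] for k < 2: unchanged (A[2] not included)
P[k] for k >= 2: shift by delta = 4
  P[0] = 14 + 0 = 14
  P[1] = 19 + 0 = 19
  P[2] = 12 + 4 = 16
  P[3] = 18 + 4 = 22
  P[4] = 9 + 4 = 13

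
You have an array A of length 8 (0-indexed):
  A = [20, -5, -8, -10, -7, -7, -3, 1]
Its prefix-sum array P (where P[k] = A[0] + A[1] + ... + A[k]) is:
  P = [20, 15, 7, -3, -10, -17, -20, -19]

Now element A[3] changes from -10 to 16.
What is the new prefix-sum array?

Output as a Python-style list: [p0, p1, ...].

Change: A[3] -10 -> 16, delta = 26
P[k] for k < 3: unchanged (A[3] not included)
P[k] for k >= 3: shift by delta = 26
  P[0] = 20 + 0 = 20
  P[1] = 15 + 0 = 15
  P[2] = 7 + 0 = 7
  P[3] = -3 + 26 = 23
  P[4] = -10 + 26 = 16
  P[5] = -17 + 26 = 9
  P[6] = -20 + 26 = 6
  P[7] = -19 + 26 = 7

Answer: [20, 15, 7, 23, 16, 9, 6, 7]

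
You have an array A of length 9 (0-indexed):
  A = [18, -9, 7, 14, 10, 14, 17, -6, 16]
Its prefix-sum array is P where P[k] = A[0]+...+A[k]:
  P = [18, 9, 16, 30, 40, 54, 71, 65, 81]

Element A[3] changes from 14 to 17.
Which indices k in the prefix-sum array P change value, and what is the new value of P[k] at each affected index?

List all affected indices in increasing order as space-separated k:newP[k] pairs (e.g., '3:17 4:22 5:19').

P[k] = A[0] + ... + A[k]
P[k] includes A[3] iff k >= 3
Affected indices: 3, 4, ..., 8; delta = 3
  P[3]: 30 + 3 = 33
  P[4]: 40 + 3 = 43
  P[5]: 54 + 3 = 57
  P[6]: 71 + 3 = 74
  P[7]: 65 + 3 = 68
  P[8]: 81 + 3 = 84

Answer: 3:33 4:43 5:57 6:74 7:68 8:84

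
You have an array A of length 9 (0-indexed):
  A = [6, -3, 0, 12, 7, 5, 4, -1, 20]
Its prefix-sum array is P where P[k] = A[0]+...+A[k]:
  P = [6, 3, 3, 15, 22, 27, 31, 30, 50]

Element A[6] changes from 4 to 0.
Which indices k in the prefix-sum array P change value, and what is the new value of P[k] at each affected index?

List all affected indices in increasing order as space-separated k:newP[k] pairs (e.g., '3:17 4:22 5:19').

P[k] = A[0] + ... + A[k]
P[k] includes A[6] iff k >= 6
Affected indices: 6, 7, ..., 8; delta = -4
  P[6]: 31 + -4 = 27
  P[7]: 30 + -4 = 26
  P[8]: 50 + -4 = 46

Answer: 6:27 7:26 8:46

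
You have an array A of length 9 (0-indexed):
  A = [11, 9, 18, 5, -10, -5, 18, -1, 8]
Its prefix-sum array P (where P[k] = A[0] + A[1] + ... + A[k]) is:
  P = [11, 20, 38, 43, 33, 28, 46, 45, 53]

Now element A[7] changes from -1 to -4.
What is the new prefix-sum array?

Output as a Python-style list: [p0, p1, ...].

Answer: [11, 20, 38, 43, 33, 28, 46, 42, 50]

Derivation:
Change: A[7] -1 -> -4, delta = -3
P[k] for k < 7: unchanged (A[7] not included)
P[k] for k >= 7: shift by delta = -3
  P[0] = 11 + 0 = 11
  P[1] = 20 + 0 = 20
  P[2] = 38 + 0 = 38
  P[3] = 43 + 0 = 43
  P[4] = 33 + 0 = 33
  P[5] = 28 + 0 = 28
  P[6] = 46 + 0 = 46
  P[7] = 45 + -3 = 42
  P[8] = 53 + -3 = 50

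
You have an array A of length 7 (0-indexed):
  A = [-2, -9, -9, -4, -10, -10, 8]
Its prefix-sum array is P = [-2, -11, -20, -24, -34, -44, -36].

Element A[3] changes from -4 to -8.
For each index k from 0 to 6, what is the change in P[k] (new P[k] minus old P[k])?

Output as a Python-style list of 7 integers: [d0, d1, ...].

Element change: A[3] -4 -> -8, delta = -4
For k < 3: P[k] unchanged, delta_P[k] = 0
For k >= 3: P[k] shifts by exactly -4
Delta array: [0, 0, 0, -4, -4, -4, -4]

Answer: [0, 0, 0, -4, -4, -4, -4]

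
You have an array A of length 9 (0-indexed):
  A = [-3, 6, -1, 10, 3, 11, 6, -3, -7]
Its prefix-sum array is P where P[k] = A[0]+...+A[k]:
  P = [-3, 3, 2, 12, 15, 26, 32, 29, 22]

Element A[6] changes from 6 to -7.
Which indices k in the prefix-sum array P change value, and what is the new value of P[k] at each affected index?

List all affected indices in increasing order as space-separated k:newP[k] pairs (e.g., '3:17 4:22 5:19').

Answer: 6:19 7:16 8:9

Derivation:
P[k] = A[0] + ... + A[k]
P[k] includes A[6] iff k >= 6
Affected indices: 6, 7, ..., 8; delta = -13
  P[6]: 32 + -13 = 19
  P[7]: 29 + -13 = 16
  P[8]: 22 + -13 = 9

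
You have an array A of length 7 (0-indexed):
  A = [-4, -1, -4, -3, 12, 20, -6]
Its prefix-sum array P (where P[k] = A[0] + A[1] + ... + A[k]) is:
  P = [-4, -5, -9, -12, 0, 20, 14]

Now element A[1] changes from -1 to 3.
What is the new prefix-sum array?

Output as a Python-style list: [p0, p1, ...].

Answer: [-4, -1, -5, -8, 4, 24, 18]

Derivation:
Change: A[1] -1 -> 3, delta = 4
P[k] for k < 1: unchanged (A[1] not included)
P[k] for k >= 1: shift by delta = 4
  P[0] = -4 + 0 = -4
  P[1] = -5 + 4 = -1
  P[2] = -9 + 4 = -5
  P[3] = -12 + 4 = -8
  P[4] = 0 + 4 = 4
  P[5] = 20 + 4 = 24
  P[6] = 14 + 4 = 18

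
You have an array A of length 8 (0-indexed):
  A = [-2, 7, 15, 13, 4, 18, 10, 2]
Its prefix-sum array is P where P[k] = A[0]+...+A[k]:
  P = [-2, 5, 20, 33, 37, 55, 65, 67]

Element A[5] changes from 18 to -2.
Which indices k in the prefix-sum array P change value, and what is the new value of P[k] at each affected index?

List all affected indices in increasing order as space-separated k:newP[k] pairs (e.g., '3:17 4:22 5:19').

P[k] = A[0] + ... + A[k]
P[k] includes A[5] iff k >= 5
Affected indices: 5, 6, ..., 7; delta = -20
  P[5]: 55 + -20 = 35
  P[6]: 65 + -20 = 45
  P[7]: 67 + -20 = 47

Answer: 5:35 6:45 7:47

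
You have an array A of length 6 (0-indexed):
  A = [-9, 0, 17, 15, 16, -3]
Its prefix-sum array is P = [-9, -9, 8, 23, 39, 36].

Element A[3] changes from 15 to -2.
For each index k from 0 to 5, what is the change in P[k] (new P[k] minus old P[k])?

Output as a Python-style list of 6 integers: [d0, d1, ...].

Answer: [0, 0, 0, -17, -17, -17]

Derivation:
Element change: A[3] 15 -> -2, delta = -17
For k < 3: P[k] unchanged, delta_P[k] = 0
For k >= 3: P[k] shifts by exactly -17
Delta array: [0, 0, 0, -17, -17, -17]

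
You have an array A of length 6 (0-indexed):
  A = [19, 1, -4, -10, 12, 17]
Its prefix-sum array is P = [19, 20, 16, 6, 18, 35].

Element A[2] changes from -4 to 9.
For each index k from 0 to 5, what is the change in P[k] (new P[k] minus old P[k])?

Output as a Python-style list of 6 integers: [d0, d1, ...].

Answer: [0, 0, 13, 13, 13, 13]

Derivation:
Element change: A[2] -4 -> 9, delta = 13
For k < 2: P[k] unchanged, delta_P[k] = 0
For k >= 2: P[k] shifts by exactly 13
Delta array: [0, 0, 13, 13, 13, 13]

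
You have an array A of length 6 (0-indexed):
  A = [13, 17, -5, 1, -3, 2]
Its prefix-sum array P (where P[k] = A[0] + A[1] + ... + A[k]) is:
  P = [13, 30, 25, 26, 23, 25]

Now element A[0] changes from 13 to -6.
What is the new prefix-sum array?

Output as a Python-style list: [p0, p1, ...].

Change: A[0] 13 -> -6, delta = -19
P[k] for k < 0: unchanged (A[0] not included)
P[k] for k >= 0: shift by delta = -19
  P[0] = 13 + -19 = -6
  P[1] = 30 + -19 = 11
  P[2] = 25 + -19 = 6
  P[3] = 26 + -19 = 7
  P[4] = 23 + -19 = 4
  P[5] = 25 + -19 = 6

Answer: [-6, 11, 6, 7, 4, 6]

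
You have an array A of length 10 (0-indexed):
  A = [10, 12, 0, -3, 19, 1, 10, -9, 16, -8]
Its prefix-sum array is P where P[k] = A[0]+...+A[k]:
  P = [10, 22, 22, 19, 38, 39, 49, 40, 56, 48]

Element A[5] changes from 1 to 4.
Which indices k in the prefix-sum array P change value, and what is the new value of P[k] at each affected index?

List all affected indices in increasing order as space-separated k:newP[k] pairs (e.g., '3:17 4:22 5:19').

Answer: 5:42 6:52 7:43 8:59 9:51

Derivation:
P[k] = A[0] + ... + A[k]
P[k] includes A[5] iff k >= 5
Affected indices: 5, 6, ..., 9; delta = 3
  P[5]: 39 + 3 = 42
  P[6]: 49 + 3 = 52
  P[7]: 40 + 3 = 43
  P[8]: 56 + 3 = 59
  P[9]: 48 + 3 = 51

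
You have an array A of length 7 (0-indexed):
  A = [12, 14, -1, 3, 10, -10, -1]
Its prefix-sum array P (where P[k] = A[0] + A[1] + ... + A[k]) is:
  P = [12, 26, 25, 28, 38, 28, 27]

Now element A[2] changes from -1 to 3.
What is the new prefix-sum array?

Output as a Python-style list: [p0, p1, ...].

Change: A[2] -1 -> 3, delta = 4
P[k] for k < 2: unchanged (A[2] not included)
P[k] for k >= 2: shift by delta = 4
  P[0] = 12 + 0 = 12
  P[1] = 26 + 0 = 26
  P[2] = 25 + 4 = 29
  P[3] = 28 + 4 = 32
  P[4] = 38 + 4 = 42
  P[5] = 28 + 4 = 32
  P[6] = 27 + 4 = 31

Answer: [12, 26, 29, 32, 42, 32, 31]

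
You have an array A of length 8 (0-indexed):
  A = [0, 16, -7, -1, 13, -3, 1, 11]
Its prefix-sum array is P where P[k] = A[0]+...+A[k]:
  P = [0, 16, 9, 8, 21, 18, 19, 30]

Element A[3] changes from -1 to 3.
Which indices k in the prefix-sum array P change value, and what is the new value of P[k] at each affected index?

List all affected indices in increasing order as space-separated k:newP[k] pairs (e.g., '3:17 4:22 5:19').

Answer: 3:12 4:25 5:22 6:23 7:34

Derivation:
P[k] = A[0] + ... + A[k]
P[k] includes A[3] iff k >= 3
Affected indices: 3, 4, ..., 7; delta = 4
  P[3]: 8 + 4 = 12
  P[4]: 21 + 4 = 25
  P[5]: 18 + 4 = 22
  P[6]: 19 + 4 = 23
  P[7]: 30 + 4 = 34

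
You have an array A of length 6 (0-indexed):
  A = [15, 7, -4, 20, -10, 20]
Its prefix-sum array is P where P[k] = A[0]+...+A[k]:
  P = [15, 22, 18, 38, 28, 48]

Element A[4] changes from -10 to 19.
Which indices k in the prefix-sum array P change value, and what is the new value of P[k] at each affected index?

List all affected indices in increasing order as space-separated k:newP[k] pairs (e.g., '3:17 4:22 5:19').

Answer: 4:57 5:77

Derivation:
P[k] = A[0] + ... + A[k]
P[k] includes A[4] iff k >= 4
Affected indices: 4, 5, ..., 5; delta = 29
  P[4]: 28 + 29 = 57
  P[5]: 48 + 29 = 77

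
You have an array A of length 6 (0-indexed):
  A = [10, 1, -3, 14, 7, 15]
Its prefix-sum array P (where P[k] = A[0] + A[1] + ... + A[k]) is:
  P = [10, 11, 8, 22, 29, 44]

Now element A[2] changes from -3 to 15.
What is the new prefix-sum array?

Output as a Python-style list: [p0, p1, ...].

Change: A[2] -3 -> 15, delta = 18
P[k] for k < 2: unchanged (A[2] not included)
P[k] for k >= 2: shift by delta = 18
  P[0] = 10 + 0 = 10
  P[1] = 11 + 0 = 11
  P[2] = 8 + 18 = 26
  P[3] = 22 + 18 = 40
  P[4] = 29 + 18 = 47
  P[5] = 44 + 18 = 62

Answer: [10, 11, 26, 40, 47, 62]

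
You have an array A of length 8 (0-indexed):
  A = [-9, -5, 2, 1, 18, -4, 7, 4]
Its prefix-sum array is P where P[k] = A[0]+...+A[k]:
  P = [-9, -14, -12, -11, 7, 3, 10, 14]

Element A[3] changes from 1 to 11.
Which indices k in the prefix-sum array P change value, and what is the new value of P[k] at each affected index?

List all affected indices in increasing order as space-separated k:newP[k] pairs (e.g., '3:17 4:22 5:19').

P[k] = A[0] + ... + A[k]
P[k] includes A[3] iff k >= 3
Affected indices: 3, 4, ..., 7; delta = 10
  P[3]: -11 + 10 = -1
  P[4]: 7 + 10 = 17
  P[5]: 3 + 10 = 13
  P[6]: 10 + 10 = 20
  P[7]: 14 + 10 = 24

Answer: 3:-1 4:17 5:13 6:20 7:24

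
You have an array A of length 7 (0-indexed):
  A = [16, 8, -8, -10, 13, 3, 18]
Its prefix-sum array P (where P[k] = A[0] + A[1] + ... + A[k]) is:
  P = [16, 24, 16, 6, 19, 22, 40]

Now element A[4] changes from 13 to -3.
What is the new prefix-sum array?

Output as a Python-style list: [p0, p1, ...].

Answer: [16, 24, 16, 6, 3, 6, 24]

Derivation:
Change: A[4] 13 -> -3, delta = -16
P[k] for k < 4: unchanged (A[4] not included)
P[k] for k >= 4: shift by delta = -16
  P[0] = 16 + 0 = 16
  P[1] = 24 + 0 = 24
  P[2] = 16 + 0 = 16
  P[3] = 6 + 0 = 6
  P[4] = 19 + -16 = 3
  P[5] = 22 + -16 = 6
  P[6] = 40 + -16 = 24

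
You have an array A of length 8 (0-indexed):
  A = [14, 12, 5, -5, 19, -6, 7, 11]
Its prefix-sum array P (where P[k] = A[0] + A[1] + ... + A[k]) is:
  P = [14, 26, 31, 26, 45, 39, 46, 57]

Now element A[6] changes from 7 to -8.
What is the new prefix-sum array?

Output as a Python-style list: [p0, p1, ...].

Answer: [14, 26, 31, 26, 45, 39, 31, 42]

Derivation:
Change: A[6] 7 -> -8, delta = -15
P[k] for k < 6: unchanged (A[6] not included)
P[k] for k >= 6: shift by delta = -15
  P[0] = 14 + 0 = 14
  P[1] = 26 + 0 = 26
  P[2] = 31 + 0 = 31
  P[3] = 26 + 0 = 26
  P[4] = 45 + 0 = 45
  P[5] = 39 + 0 = 39
  P[6] = 46 + -15 = 31
  P[7] = 57 + -15 = 42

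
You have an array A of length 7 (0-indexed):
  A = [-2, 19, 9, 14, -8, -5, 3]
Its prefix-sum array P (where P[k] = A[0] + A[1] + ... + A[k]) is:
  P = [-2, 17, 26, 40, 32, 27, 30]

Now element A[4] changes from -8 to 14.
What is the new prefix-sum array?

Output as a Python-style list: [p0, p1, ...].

Answer: [-2, 17, 26, 40, 54, 49, 52]

Derivation:
Change: A[4] -8 -> 14, delta = 22
P[k] for k < 4: unchanged (A[4] not included)
P[k] for k >= 4: shift by delta = 22
  P[0] = -2 + 0 = -2
  P[1] = 17 + 0 = 17
  P[2] = 26 + 0 = 26
  P[3] = 40 + 0 = 40
  P[4] = 32 + 22 = 54
  P[5] = 27 + 22 = 49
  P[6] = 30 + 22 = 52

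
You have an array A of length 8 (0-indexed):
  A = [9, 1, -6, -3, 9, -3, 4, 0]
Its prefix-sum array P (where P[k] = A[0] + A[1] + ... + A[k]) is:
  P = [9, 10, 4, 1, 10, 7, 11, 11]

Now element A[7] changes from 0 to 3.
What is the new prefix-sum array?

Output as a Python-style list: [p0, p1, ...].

Answer: [9, 10, 4, 1, 10, 7, 11, 14]

Derivation:
Change: A[7] 0 -> 3, delta = 3
P[k] for k < 7: unchanged (A[7] not included)
P[k] for k >= 7: shift by delta = 3
  P[0] = 9 + 0 = 9
  P[1] = 10 + 0 = 10
  P[2] = 4 + 0 = 4
  P[3] = 1 + 0 = 1
  P[4] = 10 + 0 = 10
  P[5] = 7 + 0 = 7
  P[6] = 11 + 0 = 11
  P[7] = 11 + 3 = 14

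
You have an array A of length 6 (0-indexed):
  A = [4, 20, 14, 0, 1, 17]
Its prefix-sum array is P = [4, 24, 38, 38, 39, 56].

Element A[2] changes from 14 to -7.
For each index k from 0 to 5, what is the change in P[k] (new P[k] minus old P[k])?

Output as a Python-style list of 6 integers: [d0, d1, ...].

Answer: [0, 0, -21, -21, -21, -21]

Derivation:
Element change: A[2] 14 -> -7, delta = -21
For k < 2: P[k] unchanged, delta_P[k] = 0
For k >= 2: P[k] shifts by exactly -21
Delta array: [0, 0, -21, -21, -21, -21]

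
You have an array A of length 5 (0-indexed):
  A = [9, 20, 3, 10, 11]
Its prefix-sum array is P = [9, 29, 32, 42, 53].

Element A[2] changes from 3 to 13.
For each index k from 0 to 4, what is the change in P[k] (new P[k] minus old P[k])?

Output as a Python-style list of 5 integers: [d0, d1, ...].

Answer: [0, 0, 10, 10, 10]

Derivation:
Element change: A[2] 3 -> 13, delta = 10
For k < 2: P[k] unchanged, delta_P[k] = 0
For k >= 2: P[k] shifts by exactly 10
Delta array: [0, 0, 10, 10, 10]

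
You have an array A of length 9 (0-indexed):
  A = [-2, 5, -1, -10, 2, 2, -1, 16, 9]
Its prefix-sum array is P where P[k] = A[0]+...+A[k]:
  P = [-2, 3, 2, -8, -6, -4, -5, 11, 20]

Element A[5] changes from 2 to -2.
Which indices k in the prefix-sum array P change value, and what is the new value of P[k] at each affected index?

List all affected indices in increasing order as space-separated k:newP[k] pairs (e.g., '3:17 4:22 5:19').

Answer: 5:-8 6:-9 7:7 8:16

Derivation:
P[k] = A[0] + ... + A[k]
P[k] includes A[5] iff k >= 5
Affected indices: 5, 6, ..., 8; delta = -4
  P[5]: -4 + -4 = -8
  P[6]: -5 + -4 = -9
  P[7]: 11 + -4 = 7
  P[8]: 20 + -4 = 16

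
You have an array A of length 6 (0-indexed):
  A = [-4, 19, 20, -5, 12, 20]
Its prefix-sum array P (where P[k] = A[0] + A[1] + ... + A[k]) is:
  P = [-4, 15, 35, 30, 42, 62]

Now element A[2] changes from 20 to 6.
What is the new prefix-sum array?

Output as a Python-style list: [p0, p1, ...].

Answer: [-4, 15, 21, 16, 28, 48]

Derivation:
Change: A[2] 20 -> 6, delta = -14
P[k] for k < 2: unchanged (A[2] not included)
P[k] for k >= 2: shift by delta = -14
  P[0] = -4 + 0 = -4
  P[1] = 15 + 0 = 15
  P[2] = 35 + -14 = 21
  P[3] = 30 + -14 = 16
  P[4] = 42 + -14 = 28
  P[5] = 62 + -14 = 48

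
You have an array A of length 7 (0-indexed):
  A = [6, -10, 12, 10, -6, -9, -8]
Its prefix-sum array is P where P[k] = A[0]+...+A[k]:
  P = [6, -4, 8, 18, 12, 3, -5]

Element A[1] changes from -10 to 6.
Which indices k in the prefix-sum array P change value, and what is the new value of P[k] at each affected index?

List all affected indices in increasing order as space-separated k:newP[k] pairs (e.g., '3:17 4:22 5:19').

P[k] = A[0] + ... + A[k]
P[k] includes A[1] iff k >= 1
Affected indices: 1, 2, ..., 6; delta = 16
  P[1]: -4 + 16 = 12
  P[2]: 8 + 16 = 24
  P[3]: 18 + 16 = 34
  P[4]: 12 + 16 = 28
  P[5]: 3 + 16 = 19
  P[6]: -5 + 16 = 11

Answer: 1:12 2:24 3:34 4:28 5:19 6:11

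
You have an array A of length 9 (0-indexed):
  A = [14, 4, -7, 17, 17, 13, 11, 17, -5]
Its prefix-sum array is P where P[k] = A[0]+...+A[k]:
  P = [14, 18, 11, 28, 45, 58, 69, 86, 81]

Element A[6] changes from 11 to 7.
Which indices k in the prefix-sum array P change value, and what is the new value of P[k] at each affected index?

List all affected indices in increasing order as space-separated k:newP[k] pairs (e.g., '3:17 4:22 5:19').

Answer: 6:65 7:82 8:77

Derivation:
P[k] = A[0] + ... + A[k]
P[k] includes A[6] iff k >= 6
Affected indices: 6, 7, ..., 8; delta = -4
  P[6]: 69 + -4 = 65
  P[7]: 86 + -4 = 82
  P[8]: 81 + -4 = 77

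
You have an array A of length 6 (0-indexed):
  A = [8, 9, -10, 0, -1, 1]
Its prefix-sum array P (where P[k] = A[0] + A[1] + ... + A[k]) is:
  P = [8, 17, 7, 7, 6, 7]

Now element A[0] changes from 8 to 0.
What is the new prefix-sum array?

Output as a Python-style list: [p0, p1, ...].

Change: A[0] 8 -> 0, delta = -8
P[k] for k < 0: unchanged (A[0] not included)
P[k] for k >= 0: shift by delta = -8
  P[0] = 8 + -8 = 0
  P[1] = 17 + -8 = 9
  P[2] = 7 + -8 = -1
  P[3] = 7 + -8 = -1
  P[4] = 6 + -8 = -2
  P[5] = 7 + -8 = -1

Answer: [0, 9, -1, -1, -2, -1]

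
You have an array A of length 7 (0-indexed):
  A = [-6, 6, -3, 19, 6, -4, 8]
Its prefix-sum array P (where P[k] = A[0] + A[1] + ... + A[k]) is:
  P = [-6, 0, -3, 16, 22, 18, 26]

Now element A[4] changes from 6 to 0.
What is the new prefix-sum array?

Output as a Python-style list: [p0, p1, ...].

Answer: [-6, 0, -3, 16, 16, 12, 20]

Derivation:
Change: A[4] 6 -> 0, delta = -6
P[k] for k < 4: unchanged (A[4] not included)
P[k] for k >= 4: shift by delta = -6
  P[0] = -6 + 0 = -6
  P[1] = 0 + 0 = 0
  P[2] = -3 + 0 = -3
  P[3] = 16 + 0 = 16
  P[4] = 22 + -6 = 16
  P[5] = 18 + -6 = 12
  P[6] = 26 + -6 = 20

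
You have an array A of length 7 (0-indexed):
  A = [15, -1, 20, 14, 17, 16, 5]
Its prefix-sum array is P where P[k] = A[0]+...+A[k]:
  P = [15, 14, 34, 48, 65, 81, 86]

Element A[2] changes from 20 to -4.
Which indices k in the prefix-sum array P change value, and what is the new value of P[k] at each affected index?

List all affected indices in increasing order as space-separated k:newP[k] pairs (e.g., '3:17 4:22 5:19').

Answer: 2:10 3:24 4:41 5:57 6:62

Derivation:
P[k] = A[0] + ... + A[k]
P[k] includes A[2] iff k >= 2
Affected indices: 2, 3, ..., 6; delta = -24
  P[2]: 34 + -24 = 10
  P[3]: 48 + -24 = 24
  P[4]: 65 + -24 = 41
  P[5]: 81 + -24 = 57
  P[6]: 86 + -24 = 62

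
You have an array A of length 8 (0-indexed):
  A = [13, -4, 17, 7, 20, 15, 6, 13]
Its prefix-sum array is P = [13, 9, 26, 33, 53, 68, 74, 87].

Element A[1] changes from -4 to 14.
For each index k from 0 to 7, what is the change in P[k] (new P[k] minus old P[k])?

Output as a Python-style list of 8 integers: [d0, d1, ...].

Element change: A[1] -4 -> 14, delta = 18
For k < 1: P[k] unchanged, delta_P[k] = 0
For k >= 1: P[k] shifts by exactly 18
Delta array: [0, 18, 18, 18, 18, 18, 18, 18]

Answer: [0, 18, 18, 18, 18, 18, 18, 18]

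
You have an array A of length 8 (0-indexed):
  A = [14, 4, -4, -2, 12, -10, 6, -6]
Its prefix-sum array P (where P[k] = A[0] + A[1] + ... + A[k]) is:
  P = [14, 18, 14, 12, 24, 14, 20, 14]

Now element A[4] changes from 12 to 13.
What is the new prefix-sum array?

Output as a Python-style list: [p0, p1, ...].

Answer: [14, 18, 14, 12, 25, 15, 21, 15]

Derivation:
Change: A[4] 12 -> 13, delta = 1
P[k] for k < 4: unchanged (A[4] not included)
P[k] for k >= 4: shift by delta = 1
  P[0] = 14 + 0 = 14
  P[1] = 18 + 0 = 18
  P[2] = 14 + 0 = 14
  P[3] = 12 + 0 = 12
  P[4] = 24 + 1 = 25
  P[5] = 14 + 1 = 15
  P[6] = 20 + 1 = 21
  P[7] = 14 + 1 = 15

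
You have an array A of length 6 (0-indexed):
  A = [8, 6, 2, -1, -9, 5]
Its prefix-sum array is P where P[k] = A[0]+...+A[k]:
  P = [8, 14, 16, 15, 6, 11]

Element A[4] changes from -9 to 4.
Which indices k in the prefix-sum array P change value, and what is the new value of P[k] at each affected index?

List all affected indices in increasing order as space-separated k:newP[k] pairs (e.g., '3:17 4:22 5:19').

Answer: 4:19 5:24

Derivation:
P[k] = A[0] + ... + A[k]
P[k] includes A[4] iff k >= 4
Affected indices: 4, 5, ..., 5; delta = 13
  P[4]: 6 + 13 = 19
  P[5]: 11 + 13 = 24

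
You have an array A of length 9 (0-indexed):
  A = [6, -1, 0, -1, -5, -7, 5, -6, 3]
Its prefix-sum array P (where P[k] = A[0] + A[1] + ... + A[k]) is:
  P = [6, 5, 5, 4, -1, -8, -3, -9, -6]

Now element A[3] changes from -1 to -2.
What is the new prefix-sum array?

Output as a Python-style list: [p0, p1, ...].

Change: A[3] -1 -> -2, delta = -1
P[k] for k < 3: unchanged (A[3] not included)
P[k] for k >= 3: shift by delta = -1
  P[0] = 6 + 0 = 6
  P[1] = 5 + 0 = 5
  P[2] = 5 + 0 = 5
  P[3] = 4 + -1 = 3
  P[4] = -1 + -1 = -2
  P[5] = -8 + -1 = -9
  P[6] = -3 + -1 = -4
  P[7] = -9 + -1 = -10
  P[8] = -6 + -1 = -7

Answer: [6, 5, 5, 3, -2, -9, -4, -10, -7]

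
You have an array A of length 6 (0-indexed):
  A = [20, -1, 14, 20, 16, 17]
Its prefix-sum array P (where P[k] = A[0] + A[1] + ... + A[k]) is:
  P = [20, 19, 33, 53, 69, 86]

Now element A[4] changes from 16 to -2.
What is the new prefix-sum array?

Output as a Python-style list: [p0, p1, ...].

Change: A[4] 16 -> -2, delta = -18
P[k] for k < 4: unchanged (A[4] not included)
P[k] for k >= 4: shift by delta = -18
  P[0] = 20 + 0 = 20
  P[1] = 19 + 0 = 19
  P[2] = 33 + 0 = 33
  P[3] = 53 + 0 = 53
  P[4] = 69 + -18 = 51
  P[5] = 86 + -18 = 68

Answer: [20, 19, 33, 53, 51, 68]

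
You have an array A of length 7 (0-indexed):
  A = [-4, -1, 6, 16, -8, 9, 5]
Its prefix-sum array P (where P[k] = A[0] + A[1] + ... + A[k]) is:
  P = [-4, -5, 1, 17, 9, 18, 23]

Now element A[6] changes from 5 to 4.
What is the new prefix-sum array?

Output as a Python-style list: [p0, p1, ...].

Change: A[6] 5 -> 4, delta = -1
P[k] for k < 6: unchanged (A[6] not included)
P[k] for k >= 6: shift by delta = -1
  P[0] = -4 + 0 = -4
  P[1] = -5 + 0 = -5
  P[2] = 1 + 0 = 1
  P[3] = 17 + 0 = 17
  P[4] = 9 + 0 = 9
  P[5] = 18 + 0 = 18
  P[6] = 23 + -1 = 22

Answer: [-4, -5, 1, 17, 9, 18, 22]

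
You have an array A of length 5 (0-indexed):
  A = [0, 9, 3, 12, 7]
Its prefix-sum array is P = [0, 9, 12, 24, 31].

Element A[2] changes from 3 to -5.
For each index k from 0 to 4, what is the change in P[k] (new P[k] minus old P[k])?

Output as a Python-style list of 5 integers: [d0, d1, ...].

Element change: A[2] 3 -> -5, delta = -8
For k < 2: P[k] unchanged, delta_P[k] = 0
For k >= 2: P[k] shifts by exactly -8
Delta array: [0, 0, -8, -8, -8]

Answer: [0, 0, -8, -8, -8]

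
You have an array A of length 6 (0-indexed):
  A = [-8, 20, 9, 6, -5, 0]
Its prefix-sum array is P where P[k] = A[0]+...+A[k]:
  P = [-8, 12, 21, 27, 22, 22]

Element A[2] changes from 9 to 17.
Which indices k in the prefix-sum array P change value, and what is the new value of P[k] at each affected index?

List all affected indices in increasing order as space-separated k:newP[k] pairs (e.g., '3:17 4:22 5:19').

P[k] = A[0] + ... + A[k]
P[k] includes A[2] iff k >= 2
Affected indices: 2, 3, ..., 5; delta = 8
  P[2]: 21 + 8 = 29
  P[3]: 27 + 8 = 35
  P[4]: 22 + 8 = 30
  P[5]: 22 + 8 = 30

Answer: 2:29 3:35 4:30 5:30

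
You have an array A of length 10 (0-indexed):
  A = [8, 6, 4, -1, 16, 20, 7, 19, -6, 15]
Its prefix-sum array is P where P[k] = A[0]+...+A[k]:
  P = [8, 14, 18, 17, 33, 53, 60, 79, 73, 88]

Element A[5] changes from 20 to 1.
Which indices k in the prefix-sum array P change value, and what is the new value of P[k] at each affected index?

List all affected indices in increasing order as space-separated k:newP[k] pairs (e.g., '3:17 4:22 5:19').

P[k] = A[0] + ... + A[k]
P[k] includes A[5] iff k >= 5
Affected indices: 5, 6, ..., 9; delta = -19
  P[5]: 53 + -19 = 34
  P[6]: 60 + -19 = 41
  P[7]: 79 + -19 = 60
  P[8]: 73 + -19 = 54
  P[9]: 88 + -19 = 69

Answer: 5:34 6:41 7:60 8:54 9:69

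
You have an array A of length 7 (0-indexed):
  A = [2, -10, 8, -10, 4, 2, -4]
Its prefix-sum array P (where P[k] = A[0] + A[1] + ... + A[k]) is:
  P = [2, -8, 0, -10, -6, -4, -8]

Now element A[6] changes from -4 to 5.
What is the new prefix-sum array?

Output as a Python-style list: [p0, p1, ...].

Change: A[6] -4 -> 5, delta = 9
P[k] for k < 6: unchanged (A[6] not included)
P[k] for k >= 6: shift by delta = 9
  P[0] = 2 + 0 = 2
  P[1] = -8 + 0 = -8
  P[2] = 0 + 0 = 0
  P[3] = -10 + 0 = -10
  P[4] = -6 + 0 = -6
  P[5] = -4 + 0 = -4
  P[6] = -8 + 9 = 1

Answer: [2, -8, 0, -10, -6, -4, 1]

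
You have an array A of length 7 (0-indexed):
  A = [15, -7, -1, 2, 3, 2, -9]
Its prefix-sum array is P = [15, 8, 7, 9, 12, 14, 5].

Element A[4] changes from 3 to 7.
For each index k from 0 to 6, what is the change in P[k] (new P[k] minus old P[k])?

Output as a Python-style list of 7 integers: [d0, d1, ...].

Answer: [0, 0, 0, 0, 4, 4, 4]

Derivation:
Element change: A[4] 3 -> 7, delta = 4
For k < 4: P[k] unchanged, delta_P[k] = 0
For k >= 4: P[k] shifts by exactly 4
Delta array: [0, 0, 0, 0, 4, 4, 4]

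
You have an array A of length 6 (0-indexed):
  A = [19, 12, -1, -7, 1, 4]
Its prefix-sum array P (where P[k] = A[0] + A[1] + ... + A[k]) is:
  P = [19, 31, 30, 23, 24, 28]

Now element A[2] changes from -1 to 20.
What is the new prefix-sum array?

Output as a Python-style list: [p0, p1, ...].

Change: A[2] -1 -> 20, delta = 21
P[k] for k < 2: unchanged (A[2] not included)
P[k] for k >= 2: shift by delta = 21
  P[0] = 19 + 0 = 19
  P[1] = 31 + 0 = 31
  P[2] = 30 + 21 = 51
  P[3] = 23 + 21 = 44
  P[4] = 24 + 21 = 45
  P[5] = 28 + 21 = 49

Answer: [19, 31, 51, 44, 45, 49]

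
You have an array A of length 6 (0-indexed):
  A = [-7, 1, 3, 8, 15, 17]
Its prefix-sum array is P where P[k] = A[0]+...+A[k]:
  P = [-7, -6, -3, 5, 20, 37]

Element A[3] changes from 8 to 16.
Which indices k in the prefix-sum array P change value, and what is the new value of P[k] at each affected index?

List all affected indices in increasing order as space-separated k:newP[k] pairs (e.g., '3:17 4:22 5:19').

P[k] = A[0] + ... + A[k]
P[k] includes A[3] iff k >= 3
Affected indices: 3, 4, ..., 5; delta = 8
  P[3]: 5 + 8 = 13
  P[4]: 20 + 8 = 28
  P[5]: 37 + 8 = 45

Answer: 3:13 4:28 5:45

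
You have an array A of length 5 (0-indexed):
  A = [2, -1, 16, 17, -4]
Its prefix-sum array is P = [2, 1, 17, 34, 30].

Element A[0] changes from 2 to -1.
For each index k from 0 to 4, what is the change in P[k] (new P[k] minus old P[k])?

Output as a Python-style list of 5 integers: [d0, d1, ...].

Answer: [-3, -3, -3, -3, -3]

Derivation:
Element change: A[0] 2 -> -1, delta = -3
For k < 0: P[k] unchanged, delta_P[k] = 0
For k >= 0: P[k] shifts by exactly -3
Delta array: [-3, -3, -3, -3, -3]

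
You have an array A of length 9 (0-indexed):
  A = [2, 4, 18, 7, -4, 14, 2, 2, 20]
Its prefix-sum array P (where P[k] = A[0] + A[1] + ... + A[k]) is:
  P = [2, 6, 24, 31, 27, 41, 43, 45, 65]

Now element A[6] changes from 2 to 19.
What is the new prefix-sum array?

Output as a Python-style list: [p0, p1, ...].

Change: A[6] 2 -> 19, delta = 17
P[k] for k < 6: unchanged (A[6] not included)
P[k] for k >= 6: shift by delta = 17
  P[0] = 2 + 0 = 2
  P[1] = 6 + 0 = 6
  P[2] = 24 + 0 = 24
  P[3] = 31 + 0 = 31
  P[4] = 27 + 0 = 27
  P[5] = 41 + 0 = 41
  P[6] = 43 + 17 = 60
  P[7] = 45 + 17 = 62
  P[8] = 65 + 17 = 82

Answer: [2, 6, 24, 31, 27, 41, 60, 62, 82]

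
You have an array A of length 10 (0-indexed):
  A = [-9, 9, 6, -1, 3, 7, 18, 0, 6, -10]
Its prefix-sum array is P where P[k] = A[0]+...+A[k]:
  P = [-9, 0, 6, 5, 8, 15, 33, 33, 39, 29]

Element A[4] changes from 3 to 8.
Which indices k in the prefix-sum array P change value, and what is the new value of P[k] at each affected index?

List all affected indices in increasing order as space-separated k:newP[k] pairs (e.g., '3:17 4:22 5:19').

Answer: 4:13 5:20 6:38 7:38 8:44 9:34

Derivation:
P[k] = A[0] + ... + A[k]
P[k] includes A[4] iff k >= 4
Affected indices: 4, 5, ..., 9; delta = 5
  P[4]: 8 + 5 = 13
  P[5]: 15 + 5 = 20
  P[6]: 33 + 5 = 38
  P[7]: 33 + 5 = 38
  P[8]: 39 + 5 = 44
  P[9]: 29 + 5 = 34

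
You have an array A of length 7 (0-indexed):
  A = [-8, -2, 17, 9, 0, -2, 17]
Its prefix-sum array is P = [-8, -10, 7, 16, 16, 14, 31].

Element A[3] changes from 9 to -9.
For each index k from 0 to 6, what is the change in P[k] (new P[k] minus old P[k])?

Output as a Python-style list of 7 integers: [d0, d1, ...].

Element change: A[3] 9 -> -9, delta = -18
For k < 3: P[k] unchanged, delta_P[k] = 0
For k >= 3: P[k] shifts by exactly -18
Delta array: [0, 0, 0, -18, -18, -18, -18]

Answer: [0, 0, 0, -18, -18, -18, -18]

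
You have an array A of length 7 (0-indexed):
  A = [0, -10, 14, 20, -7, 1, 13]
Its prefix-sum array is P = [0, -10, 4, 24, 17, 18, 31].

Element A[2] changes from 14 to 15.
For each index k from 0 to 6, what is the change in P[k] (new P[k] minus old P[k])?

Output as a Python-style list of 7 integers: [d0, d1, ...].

Answer: [0, 0, 1, 1, 1, 1, 1]

Derivation:
Element change: A[2] 14 -> 15, delta = 1
For k < 2: P[k] unchanged, delta_P[k] = 0
For k >= 2: P[k] shifts by exactly 1
Delta array: [0, 0, 1, 1, 1, 1, 1]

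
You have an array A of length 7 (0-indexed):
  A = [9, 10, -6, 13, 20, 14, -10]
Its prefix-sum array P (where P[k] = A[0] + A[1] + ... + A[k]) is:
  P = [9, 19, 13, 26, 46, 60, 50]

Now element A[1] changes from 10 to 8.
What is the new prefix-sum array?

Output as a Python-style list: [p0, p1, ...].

Answer: [9, 17, 11, 24, 44, 58, 48]

Derivation:
Change: A[1] 10 -> 8, delta = -2
P[k] for k < 1: unchanged (A[1] not included)
P[k] for k >= 1: shift by delta = -2
  P[0] = 9 + 0 = 9
  P[1] = 19 + -2 = 17
  P[2] = 13 + -2 = 11
  P[3] = 26 + -2 = 24
  P[4] = 46 + -2 = 44
  P[5] = 60 + -2 = 58
  P[6] = 50 + -2 = 48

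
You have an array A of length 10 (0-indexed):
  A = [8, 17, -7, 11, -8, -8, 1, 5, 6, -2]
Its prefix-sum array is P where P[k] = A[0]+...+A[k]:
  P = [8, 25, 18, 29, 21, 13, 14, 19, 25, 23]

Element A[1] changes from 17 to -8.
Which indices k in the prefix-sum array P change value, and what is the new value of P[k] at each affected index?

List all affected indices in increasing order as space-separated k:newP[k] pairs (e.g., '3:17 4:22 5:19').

Answer: 1:0 2:-7 3:4 4:-4 5:-12 6:-11 7:-6 8:0 9:-2

Derivation:
P[k] = A[0] + ... + A[k]
P[k] includes A[1] iff k >= 1
Affected indices: 1, 2, ..., 9; delta = -25
  P[1]: 25 + -25 = 0
  P[2]: 18 + -25 = -7
  P[3]: 29 + -25 = 4
  P[4]: 21 + -25 = -4
  P[5]: 13 + -25 = -12
  P[6]: 14 + -25 = -11
  P[7]: 19 + -25 = -6
  P[8]: 25 + -25 = 0
  P[9]: 23 + -25 = -2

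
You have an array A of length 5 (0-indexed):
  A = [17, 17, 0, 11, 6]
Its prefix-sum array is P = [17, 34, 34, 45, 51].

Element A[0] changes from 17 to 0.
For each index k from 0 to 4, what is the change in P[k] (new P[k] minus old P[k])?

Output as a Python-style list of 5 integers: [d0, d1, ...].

Element change: A[0] 17 -> 0, delta = -17
For k < 0: P[k] unchanged, delta_P[k] = 0
For k >= 0: P[k] shifts by exactly -17
Delta array: [-17, -17, -17, -17, -17]

Answer: [-17, -17, -17, -17, -17]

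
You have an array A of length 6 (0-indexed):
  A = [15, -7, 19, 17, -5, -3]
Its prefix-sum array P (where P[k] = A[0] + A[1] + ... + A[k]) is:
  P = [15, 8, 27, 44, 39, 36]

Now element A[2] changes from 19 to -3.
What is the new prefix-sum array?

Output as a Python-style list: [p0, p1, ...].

Answer: [15, 8, 5, 22, 17, 14]

Derivation:
Change: A[2] 19 -> -3, delta = -22
P[k] for k < 2: unchanged (A[2] not included)
P[k] for k >= 2: shift by delta = -22
  P[0] = 15 + 0 = 15
  P[1] = 8 + 0 = 8
  P[2] = 27 + -22 = 5
  P[3] = 44 + -22 = 22
  P[4] = 39 + -22 = 17
  P[5] = 36 + -22 = 14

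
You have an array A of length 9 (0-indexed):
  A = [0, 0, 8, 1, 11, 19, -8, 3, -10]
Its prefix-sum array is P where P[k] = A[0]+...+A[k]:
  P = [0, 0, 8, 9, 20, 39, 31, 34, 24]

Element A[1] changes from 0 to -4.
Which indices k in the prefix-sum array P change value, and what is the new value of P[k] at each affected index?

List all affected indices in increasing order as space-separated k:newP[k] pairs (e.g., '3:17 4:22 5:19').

Answer: 1:-4 2:4 3:5 4:16 5:35 6:27 7:30 8:20

Derivation:
P[k] = A[0] + ... + A[k]
P[k] includes A[1] iff k >= 1
Affected indices: 1, 2, ..., 8; delta = -4
  P[1]: 0 + -4 = -4
  P[2]: 8 + -4 = 4
  P[3]: 9 + -4 = 5
  P[4]: 20 + -4 = 16
  P[5]: 39 + -4 = 35
  P[6]: 31 + -4 = 27
  P[7]: 34 + -4 = 30
  P[8]: 24 + -4 = 20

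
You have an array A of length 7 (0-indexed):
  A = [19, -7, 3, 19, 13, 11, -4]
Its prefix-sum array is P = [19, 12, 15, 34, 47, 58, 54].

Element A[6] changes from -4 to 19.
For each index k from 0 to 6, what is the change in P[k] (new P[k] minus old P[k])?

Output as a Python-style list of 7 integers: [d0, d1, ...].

Answer: [0, 0, 0, 0, 0, 0, 23]

Derivation:
Element change: A[6] -4 -> 19, delta = 23
For k < 6: P[k] unchanged, delta_P[k] = 0
For k >= 6: P[k] shifts by exactly 23
Delta array: [0, 0, 0, 0, 0, 0, 23]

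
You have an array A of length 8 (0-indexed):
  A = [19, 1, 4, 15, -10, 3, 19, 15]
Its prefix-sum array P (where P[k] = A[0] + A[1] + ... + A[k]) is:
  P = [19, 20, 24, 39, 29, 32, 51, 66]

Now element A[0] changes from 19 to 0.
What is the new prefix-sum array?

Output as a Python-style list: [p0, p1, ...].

Answer: [0, 1, 5, 20, 10, 13, 32, 47]

Derivation:
Change: A[0] 19 -> 0, delta = -19
P[k] for k < 0: unchanged (A[0] not included)
P[k] for k >= 0: shift by delta = -19
  P[0] = 19 + -19 = 0
  P[1] = 20 + -19 = 1
  P[2] = 24 + -19 = 5
  P[3] = 39 + -19 = 20
  P[4] = 29 + -19 = 10
  P[5] = 32 + -19 = 13
  P[6] = 51 + -19 = 32
  P[7] = 66 + -19 = 47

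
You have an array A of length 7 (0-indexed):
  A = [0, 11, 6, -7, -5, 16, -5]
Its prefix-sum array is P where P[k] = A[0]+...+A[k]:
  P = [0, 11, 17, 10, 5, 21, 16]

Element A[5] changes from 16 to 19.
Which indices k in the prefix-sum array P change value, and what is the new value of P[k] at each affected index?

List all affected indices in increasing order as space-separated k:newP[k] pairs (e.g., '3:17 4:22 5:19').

P[k] = A[0] + ... + A[k]
P[k] includes A[5] iff k >= 5
Affected indices: 5, 6, ..., 6; delta = 3
  P[5]: 21 + 3 = 24
  P[6]: 16 + 3 = 19

Answer: 5:24 6:19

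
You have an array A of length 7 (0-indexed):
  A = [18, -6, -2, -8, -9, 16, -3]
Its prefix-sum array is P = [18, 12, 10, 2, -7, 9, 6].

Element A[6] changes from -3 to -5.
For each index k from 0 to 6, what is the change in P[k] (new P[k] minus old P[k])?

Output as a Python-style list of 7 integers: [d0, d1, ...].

Answer: [0, 0, 0, 0, 0, 0, -2]

Derivation:
Element change: A[6] -3 -> -5, delta = -2
For k < 6: P[k] unchanged, delta_P[k] = 0
For k >= 6: P[k] shifts by exactly -2
Delta array: [0, 0, 0, 0, 0, 0, -2]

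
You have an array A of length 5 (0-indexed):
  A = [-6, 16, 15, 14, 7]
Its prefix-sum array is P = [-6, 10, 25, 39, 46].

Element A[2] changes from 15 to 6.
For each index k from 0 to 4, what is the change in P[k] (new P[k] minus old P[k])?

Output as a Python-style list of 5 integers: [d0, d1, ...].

Element change: A[2] 15 -> 6, delta = -9
For k < 2: P[k] unchanged, delta_P[k] = 0
For k >= 2: P[k] shifts by exactly -9
Delta array: [0, 0, -9, -9, -9]

Answer: [0, 0, -9, -9, -9]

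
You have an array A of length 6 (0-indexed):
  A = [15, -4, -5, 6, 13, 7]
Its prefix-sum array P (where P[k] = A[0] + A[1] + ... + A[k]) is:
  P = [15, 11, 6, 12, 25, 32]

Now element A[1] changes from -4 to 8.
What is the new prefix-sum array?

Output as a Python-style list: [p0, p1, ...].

Change: A[1] -4 -> 8, delta = 12
P[k] for k < 1: unchanged (A[1] not included)
P[k] for k >= 1: shift by delta = 12
  P[0] = 15 + 0 = 15
  P[1] = 11 + 12 = 23
  P[2] = 6 + 12 = 18
  P[3] = 12 + 12 = 24
  P[4] = 25 + 12 = 37
  P[5] = 32 + 12 = 44

Answer: [15, 23, 18, 24, 37, 44]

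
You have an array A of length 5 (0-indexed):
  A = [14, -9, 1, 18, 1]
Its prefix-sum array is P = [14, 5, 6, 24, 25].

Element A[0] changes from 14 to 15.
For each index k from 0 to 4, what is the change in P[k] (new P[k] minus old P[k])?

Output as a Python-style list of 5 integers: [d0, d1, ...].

Answer: [1, 1, 1, 1, 1]

Derivation:
Element change: A[0] 14 -> 15, delta = 1
For k < 0: P[k] unchanged, delta_P[k] = 0
For k >= 0: P[k] shifts by exactly 1
Delta array: [1, 1, 1, 1, 1]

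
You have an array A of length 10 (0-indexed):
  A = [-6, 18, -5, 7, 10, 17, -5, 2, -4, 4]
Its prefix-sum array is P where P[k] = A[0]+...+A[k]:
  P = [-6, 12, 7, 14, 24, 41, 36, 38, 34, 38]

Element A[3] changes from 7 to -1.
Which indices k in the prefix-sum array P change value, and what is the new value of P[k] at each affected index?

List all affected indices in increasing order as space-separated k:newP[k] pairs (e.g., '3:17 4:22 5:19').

P[k] = A[0] + ... + A[k]
P[k] includes A[3] iff k >= 3
Affected indices: 3, 4, ..., 9; delta = -8
  P[3]: 14 + -8 = 6
  P[4]: 24 + -8 = 16
  P[5]: 41 + -8 = 33
  P[6]: 36 + -8 = 28
  P[7]: 38 + -8 = 30
  P[8]: 34 + -8 = 26
  P[9]: 38 + -8 = 30

Answer: 3:6 4:16 5:33 6:28 7:30 8:26 9:30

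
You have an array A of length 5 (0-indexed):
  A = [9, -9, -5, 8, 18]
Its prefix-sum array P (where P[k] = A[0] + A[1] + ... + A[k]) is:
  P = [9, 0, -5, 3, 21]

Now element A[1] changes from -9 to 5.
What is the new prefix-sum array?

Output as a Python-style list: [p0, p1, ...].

Answer: [9, 14, 9, 17, 35]

Derivation:
Change: A[1] -9 -> 5, delta = 14
P[k] for k < 1: unchanged (A[1] not included)
P[k] for k >= 1: shift by delta = 14
  P[0] = 9 + 0 = 9
  P[1] = 0 + 14 = 14
  P[2] = -5 + 14 = 9
  P[3] = 3 + 14 = 17
  P[4] = 21 + 14 = 35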